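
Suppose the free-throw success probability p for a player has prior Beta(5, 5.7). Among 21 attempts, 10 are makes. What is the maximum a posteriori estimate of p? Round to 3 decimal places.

Prior: Beta(5, 5.7).
Data: 10 successes in 21 trials. The binomial likelihood contributes p^10(1−p)^11, so the posterior is Beta(5+10, 5.7+11) = Beta(15, 16.7).
For Beta(a, b) with a, b > 1 the mode is (a−1)/(a+b−2) = 14/29.7 ≈ 0.471.

p̂_MAP = 0.471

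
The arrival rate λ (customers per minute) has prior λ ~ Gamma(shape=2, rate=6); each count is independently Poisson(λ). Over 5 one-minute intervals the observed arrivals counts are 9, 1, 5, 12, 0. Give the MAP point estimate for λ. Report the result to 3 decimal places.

Σxᵢ = 9+1+5+12+0 = 27, with n = 5.
Posterior ∝ λe^(−6λ) · λ^27e^(−5λ) = λ^28e^(−11λ), i.e. Gamma(shape=29, rate=11).
The mode of a Gamma(a, b) with a ≥ 1 (shape–rate) is (a−1)/b = 28/11 ≈ 2.545.

λ̂_MAP = 2.545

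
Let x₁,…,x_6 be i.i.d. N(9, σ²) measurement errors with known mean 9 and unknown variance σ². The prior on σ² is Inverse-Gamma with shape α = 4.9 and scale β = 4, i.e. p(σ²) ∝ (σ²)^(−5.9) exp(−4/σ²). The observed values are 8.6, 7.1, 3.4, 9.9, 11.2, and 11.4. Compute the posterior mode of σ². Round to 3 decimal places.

Sum of squared deviations about the known mean: SS = (8.6−9)² + (7.1−9)² + (3.4−9)² + (9.9−9)² + (11.2−9)² + (11.4−9)² = 46.54.
The Normal likelihood contributes (σ²)^(−n/2) exp(−SS/(2σ²)), so the posterior is Inverse-Gamma(α + n/2, β + SS/2) = Inverse-Gamma(7.9, 27.27).
The mode of Inverse-Gamma(a, b) is b/(a+1) = 27.27/8.9 ≈ 3.064.

σ̂²_MAP = 3.064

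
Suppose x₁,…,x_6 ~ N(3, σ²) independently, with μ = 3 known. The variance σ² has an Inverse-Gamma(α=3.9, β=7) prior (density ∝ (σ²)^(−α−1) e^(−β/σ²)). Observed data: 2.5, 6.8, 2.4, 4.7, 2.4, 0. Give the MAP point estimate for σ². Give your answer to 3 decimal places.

σ̂²_MAP = 2.614

Sum of squared deviations about the known mean: SS = (2.5−3)² + (6.8−3)² + (2.4−3)² + (4.7−3)² + (2.4−3)² + (0−3)² = 27.3.
The Normal likelihood contributes (σ²)^(−n/2) exp(−SS/(2σ²)), so the posterior is Inverse-Gamma(α + n/2, β + SS/2) = Inverse-Gamma(6.9, 20.65).
The mode of Inverse-Gamma(a, b) is b/(a+1) = 20.65/7.9 ≈ 2.614.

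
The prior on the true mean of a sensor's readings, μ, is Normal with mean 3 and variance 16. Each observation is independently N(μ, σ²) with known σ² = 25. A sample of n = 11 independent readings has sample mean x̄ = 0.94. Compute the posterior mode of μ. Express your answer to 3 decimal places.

n = 11, x̄ = 0.94.
For a Normal prior and Normal likelihood with known variance, the posterior is Normal; its mode equals its mean, the precision-weighted average.
Prior precision 1/σ₀² = 1/16 = 0.0625; data precision n/σ² = 11/25 = 0.44.
μ̂ = (0.0625·3 + 0.44·0.94) / (0.0625 + 0.44) = 0.6011/0.5025 = 6011/5025 ≈ 1.196.

μ̂_MAP = 1.196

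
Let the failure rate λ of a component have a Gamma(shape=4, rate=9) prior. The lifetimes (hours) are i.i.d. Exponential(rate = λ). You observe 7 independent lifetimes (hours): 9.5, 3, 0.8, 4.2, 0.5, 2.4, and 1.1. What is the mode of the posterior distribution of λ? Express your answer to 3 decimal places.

The Exponential(rate=λ) likelihood is ∝ λ^n e^(−λΣtᵢ). Here n = 7 and Σtᵢ = 9.5 + 3 + 0.8 + 4.2 + 0.5 + 2.4 + 1.1 = 21.5.
Posterior ∝ λ^3e^(−9λ) · λ^7e^(−21.5λ) = λ^10e^(−30.5λ), i.e. Gamma(11, 30.5).
Mode = (a−1)/b = 10/30.5 ≈ 0.328.

λ̂_MAP = 0.328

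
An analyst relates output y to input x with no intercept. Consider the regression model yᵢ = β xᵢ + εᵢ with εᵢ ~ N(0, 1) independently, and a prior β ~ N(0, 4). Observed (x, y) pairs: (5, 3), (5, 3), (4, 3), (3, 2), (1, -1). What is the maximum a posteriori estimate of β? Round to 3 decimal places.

β̂_MAP = 0.616

log p(β | y) = −Σ(yᵢ − βxᵢ)²/(2·1) − β²/(2·4) + const.
Setting the derivative to zero: Σxᵢ(yᵢ − βxᵢ)/1 − β/4 = 0, so β = Σxᵢyᵢ / (Σxᵢ² + σ²/τ²).
Σxᵢyᵢ = 5·3 + 5·3 + 4·3 + 3·2 + 1·(-1) = 47; Σxᵢ² = 76; σ²/τ² = 0.25.
β̂_MAP = 47 / (76 + 0.25) = 47/76.25 ≈ 0.616.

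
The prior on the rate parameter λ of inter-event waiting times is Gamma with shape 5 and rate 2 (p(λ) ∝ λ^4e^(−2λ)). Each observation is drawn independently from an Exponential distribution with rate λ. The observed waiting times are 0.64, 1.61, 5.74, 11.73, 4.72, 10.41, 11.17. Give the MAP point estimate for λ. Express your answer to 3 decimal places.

λ̂_MAP = 0.229

The Exponential(rate=λ) likelihood is ∝ λ^n e^(−λΣtᵢ). Here n = 7 and Σtᵢ = 0.64 + 1.61 + 5.74 + 11.73 + 4.72 + 10.41 + 11.17 = 46.02.
Posterior ∝ λ^4e^(−2λ) · λ^7e^(−46.02λ) = λ^11e^(−48.02λ), i.e. Gamma(12, 48.02).
Mode = (a−1)/b = 11/48.02 ≈ 0.229.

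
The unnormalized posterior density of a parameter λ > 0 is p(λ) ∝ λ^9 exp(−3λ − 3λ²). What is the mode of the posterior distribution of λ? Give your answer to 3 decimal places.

λ̂_MAP = 1.000

ℓ'(λ) = 9/λ − 3 − 6λ. Setting this to zero and multiplying by λ: 6λ² + 3λ − 9 = 0.
λ = (−3 + √(3² + 4·6·9)) / (2·6) = (−3 + √225) / 12 = (−3 + 15)/12 = 1.
ℓ''(λ) = −9/λ² − 6 < 0, confirming a maximum.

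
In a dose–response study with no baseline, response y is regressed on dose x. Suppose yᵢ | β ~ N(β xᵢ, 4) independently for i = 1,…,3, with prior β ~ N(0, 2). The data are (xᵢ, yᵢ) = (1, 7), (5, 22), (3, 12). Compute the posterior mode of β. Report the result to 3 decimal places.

log p(β | y) = −Σ(yᵢ − βxᵢ)²/(2·4) − β²/(2·2) + const.
Setting the derivative to zero: Σxᵢ(yᵢ − βxᵢ)/4 − β/2 = 0, so β = Σxᵢyᵢ / (Σxᵢ² + σ²/τ²).
Σxᵢyᵢ = 1·7 + 5·22 + 3·12 = 153; Σxᵢ² = 35; σ²/τ² = 2.
β̂_MAP = 153 / (35 + 2) = 153/37 ≈ 4.135.

β̂_MAP = 4.135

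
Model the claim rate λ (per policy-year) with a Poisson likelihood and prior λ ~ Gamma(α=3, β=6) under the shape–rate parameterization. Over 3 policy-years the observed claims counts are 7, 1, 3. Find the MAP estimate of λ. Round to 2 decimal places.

λ̂_MAP = 1.44

Σxᵢ = 7+1+3 = 11, with n = 3.
Posterior ∝ λ^2e^(−6λ) · λ^11e^(−3λ) = λ^13e^(−9λ), i.e. Gamma(shape=14, rate=9).
The mode of a Gamma(a, b) with a ≥ 1 (shape–rate) is (a−1)/b = 13/9 ≈ 1.44.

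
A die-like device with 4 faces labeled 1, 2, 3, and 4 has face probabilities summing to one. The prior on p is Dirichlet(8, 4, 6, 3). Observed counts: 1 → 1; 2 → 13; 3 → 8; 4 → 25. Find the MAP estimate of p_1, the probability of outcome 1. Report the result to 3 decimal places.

MAP estimate: 0.125

The posterior is Dirichlet(αᵢ + nᵢ) = Dirichlet(9, 17, 14, 28).
For a Dirichlet(a₁,…,a_K) with all aᵢ > 1, the mode has j-th component (aⱼ − 1)/(Σaᵢ − K).
Here Σaᵢ = 68 and K = 4, so p_1 = (9 − 1)/(68 − 4) = 8/64 ≈ 0.125.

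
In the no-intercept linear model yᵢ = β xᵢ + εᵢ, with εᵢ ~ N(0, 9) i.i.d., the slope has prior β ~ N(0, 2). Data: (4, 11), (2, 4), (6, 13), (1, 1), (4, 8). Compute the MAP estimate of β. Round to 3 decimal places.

β̂_MAP = 2.103

log p(β | y) = −Σ(yᵢ − βxᵢ)²/(2·9) − β²/(2·2) + const.
Setting the derivative to zero: Σxᵢ(yᵢ − βxᵢ)/9 − β/2 = 0, so β = Σxᵢyᵢ / (Σxᵢ² + σ²/τ²).
Σxᵢyᵢ = 4·11 + 2·4 + 6·13 + 1·1 + 4·8 = 163; Σxᵢ² = 73; σ²/τ² = 4.5.
β̂_MAP = 163 / (73 + 4.5) = 163/77.5 ≈ 2.103.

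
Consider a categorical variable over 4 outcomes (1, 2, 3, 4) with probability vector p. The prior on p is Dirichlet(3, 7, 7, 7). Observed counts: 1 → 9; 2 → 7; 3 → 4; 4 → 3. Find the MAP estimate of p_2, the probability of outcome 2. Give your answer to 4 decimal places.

The posterior is Dirichlet(αᵢ + nᵢ) = Dirichlet(12, 14, 11, 10).
For a Dirichlet(a₁,…,a_K) with all aᵢ > 1, the mode has j-th component (aⱼ − 1)/(Σaᵢ − K).
Here Σaᵢ = 47 and K = 4, so p_2 = (14 − 1)/(47 − 4) = 13/43 ≈ 0.3023.

MAP estimate: 0.3023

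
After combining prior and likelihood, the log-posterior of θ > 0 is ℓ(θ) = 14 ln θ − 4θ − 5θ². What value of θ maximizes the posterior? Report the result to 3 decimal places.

ℓ'(θ) = 14/θ − 4 − 10θ. Setting this to zero and multiplying by θ: 10θ² + 4θ − 14 = 0.
θ = (−4 + √(4² + 4·10·14)) / (2·10) = (−4 + √576) / 20 = (−4 + 24)/20 = 1.
ℓ''(θ) = −14/θ² − 10 < 0, confirming a maximum.

θ̂_MAP = 1.000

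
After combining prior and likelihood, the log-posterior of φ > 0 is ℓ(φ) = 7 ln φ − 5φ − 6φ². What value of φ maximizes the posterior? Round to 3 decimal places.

ℓ'(φ) = 7/φ − 5 − 12φ. Setting this to zero and multiplying by φ: 12φ² + 5φ − 7 = 0.
φ = (−5 + √(5² + 4·12·7)) / (2·12) = (−5 + √361) / 24 = (−5 + 19)/24 = 7/12.
ℓ''(φ) = −7/φ² − 12 < 0, confirming a maximum.

φ̂_MAP = 0.583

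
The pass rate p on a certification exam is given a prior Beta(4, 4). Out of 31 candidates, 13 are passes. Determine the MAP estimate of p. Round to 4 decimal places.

Prior: Beta(4, 4).
Data: 13 successes in 31 trials. The binomial likelihood contributes p^13(1−p)^18, so the posterior is Beta(4+13, 4+18) = Beta(17, 22).
For Beta(a, b) with a, b > 1 the mode is (a−1)/(a+b−2) = 16/37 ≈ 0.4324.

p̂_MAP = 0.4324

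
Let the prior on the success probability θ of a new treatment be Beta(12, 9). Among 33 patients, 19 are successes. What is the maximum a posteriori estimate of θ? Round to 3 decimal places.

θ̂_MAP = 0.577

Prior: Beta(12, 9).
Data: 19 successes in 33 trials. The binomial likelihood contributes θ^19(1−θ)^14, so the posterior is Beta(12+19, 9+14) = Beta(31, 23).
For Beta(a, b) with a, b > 1 the mode is (a−1)/(a+b−2) = 30/52 ≈ 0.577.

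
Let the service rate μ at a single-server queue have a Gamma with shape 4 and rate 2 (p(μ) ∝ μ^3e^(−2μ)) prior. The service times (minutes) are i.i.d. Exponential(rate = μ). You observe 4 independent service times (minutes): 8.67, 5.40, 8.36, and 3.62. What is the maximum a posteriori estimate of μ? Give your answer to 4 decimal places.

μ̂_MAP = 0.2496

The Exponential(rate=μ) likelihood is ∝ μ^n e^(−μΣtᵢ). Here n = 4 and Σtᵢ = 8.67 + 5.40 + 8.36 + 3.62 = 26.05.
Posterior ∝ μ^3e^(−2μ) · μ^4e^(−26.05μ) = μ^7e^(−28.05μ), i.e. Gamma(8, 28.05).
Mode = (a−1)/b = 7/28.05 ≈ 0.2496.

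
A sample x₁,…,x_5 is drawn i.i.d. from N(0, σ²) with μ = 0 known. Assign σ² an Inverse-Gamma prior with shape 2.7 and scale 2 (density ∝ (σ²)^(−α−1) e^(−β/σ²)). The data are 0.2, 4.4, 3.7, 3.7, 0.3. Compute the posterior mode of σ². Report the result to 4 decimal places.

σ̂²_MAP = 4.1024

Sum of squared deviations about the known mean: SS = (0.2−0)² + (4.4−0)² + (3.7−0)² + (3.7−0)² + (0.3−0)² = 46.87.
The Normal likelihood contributes (σ²)^(−n/2) exp(−SS/(2σ²)), so the posterior is Inverse-Gamma(α + n/2, β + SS/2) = Inverse-Gamma(5.2, 25.435).
The mode of Inverse-Gamma(a, b) is b/(a+1) = 25.435/6.2 ≈ 4.1024.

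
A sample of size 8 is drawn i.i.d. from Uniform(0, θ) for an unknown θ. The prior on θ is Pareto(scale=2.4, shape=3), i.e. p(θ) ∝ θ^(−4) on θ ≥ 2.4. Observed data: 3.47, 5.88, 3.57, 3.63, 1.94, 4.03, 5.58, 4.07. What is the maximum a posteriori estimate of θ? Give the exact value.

θ̂_MAP = 5.88

The Uniform(0, θ) likelihood is θ^(−n) for θ ≥ max(xᵢ), zero otherwise. Here max(xᵢ) = 5.88.
Posterior ∝ θ^(−4) · θ^(−8) = θ^(−12) on θ ≥ max(2.4, 5.88) = 5.88.
This density is strictly decreasing in θ, so the posterior mode lies at the lower boundary of the support.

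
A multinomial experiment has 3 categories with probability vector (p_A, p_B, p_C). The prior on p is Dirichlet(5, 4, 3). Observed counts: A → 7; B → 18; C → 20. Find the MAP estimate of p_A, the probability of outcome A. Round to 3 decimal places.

The posterior is Dirichlet(αᵢ + nᵢ) = Dirichlet(12, 22, 23).
For a Dirichlet(a₁,…,a_K) with all aᵢ > 1, the mode has j-th component (aⱼ − 1)/(Σaᵢ − K).
Here Σaᵢ = 57 and K = 3, so p_A = (12 − 1)/(57 − 3) = 11/54 ≈ 0.204.

MAP estimate of p_A = 0.204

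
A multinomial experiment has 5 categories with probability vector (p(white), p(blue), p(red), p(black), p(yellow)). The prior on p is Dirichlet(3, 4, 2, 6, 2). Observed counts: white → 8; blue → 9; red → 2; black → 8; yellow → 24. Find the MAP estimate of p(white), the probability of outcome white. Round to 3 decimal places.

MAP estimate of p(white) = 0.159

The posterior is Dirichlet(αᵢ + nᵢ) = Dirichlet(11, 13, 4, 14, 26).
For a Dirichlet(a₁,…,a_K) with all aᵢ > 1, the mode has j-th component (aⱼ − 1)/(Σaᵢ − K).
Here Σaᵢ = 68 and K = 5, so p(white) = (11 − 1)/(68 − 5) = 10/63 ≈ 0.159.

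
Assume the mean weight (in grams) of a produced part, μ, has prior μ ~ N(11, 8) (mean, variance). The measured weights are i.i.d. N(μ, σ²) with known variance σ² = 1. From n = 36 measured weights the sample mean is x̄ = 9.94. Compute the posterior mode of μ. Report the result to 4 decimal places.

n = 36, x̄ = 9.94.
For a Normal prior and Normal likelihood with known variance, the posterior is Normal; its mode equals its mean, the precision-weighted average.
Prior precision 1/σ₀² = 1/8 = 0.125; data precision n/σ² = 36/1 = 36.
μ̂ = (0.125·11 + 36·9.94) / (0.125 + 36) = 359.215/36.125 = 71843/7225 ≈ 9.9437.

μ̂_MAP = 9.9437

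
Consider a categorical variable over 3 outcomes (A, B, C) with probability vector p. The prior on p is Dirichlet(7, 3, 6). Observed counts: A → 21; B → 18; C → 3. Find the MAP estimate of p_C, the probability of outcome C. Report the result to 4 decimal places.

MAP estimate of p_C = 0.1455

The posterior is Dirichlet(αᵢ + nᵢ) = Dirichlet(28, 21, 9).
For a Dirichlet(a₁,…,a_K) with all aᵢ > 1, the mode has j-th component (aⱼ − 1)/(Σaᵢ − K).
Here Σaᵢ = 58 and K = 3, so p_C = (9 − 1)/(58 − 3) = 8/55 ≈ 0.1455.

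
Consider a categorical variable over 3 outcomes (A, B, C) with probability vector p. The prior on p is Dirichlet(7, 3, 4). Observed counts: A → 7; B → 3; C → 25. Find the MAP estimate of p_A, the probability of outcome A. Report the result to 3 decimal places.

MAP estimate of p_A = 0.283

The posterior is Dirichlet(αᵢ + nᵢ) = Dirichlet(14, 6, 29).
For a Dirichlet(a₁,…,a_K) with all aᵢ > 1, the mode has j-th component (aⱼ − 1)/(Σaᵢ − K).
Here Σaᵢ = 49 and K = 3, so p_A = (14 − 1)/(49 − 3) = 13/46 ≈ 0.283.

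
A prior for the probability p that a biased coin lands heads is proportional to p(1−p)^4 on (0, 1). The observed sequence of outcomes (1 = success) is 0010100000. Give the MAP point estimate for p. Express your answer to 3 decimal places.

p̂_MAP = 0.200

The prior density ∝ p(1−p)^4 is the kernel of Beta(2, 5).
Data: 2 successes in 10 trials (from the sequence). The binomial likelihood contributes p^2(1−p)^8, so the posterior is Beta(2+2, 5+8) = Beta(4, 13).
For Beta(a, b) with a, b > 1 the mode is (a−1)/(a+b−2) = 3/15 ≈ 0.200.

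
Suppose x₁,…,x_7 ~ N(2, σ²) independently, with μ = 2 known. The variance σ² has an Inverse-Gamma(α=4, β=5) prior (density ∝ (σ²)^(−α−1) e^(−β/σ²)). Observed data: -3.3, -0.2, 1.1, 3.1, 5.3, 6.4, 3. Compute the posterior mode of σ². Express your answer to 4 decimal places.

σ̂²_MAP = 4.4824

Sum of squared deviations about the known mean: SS = (-3.3−2)² + (-0.2−2)² + (1.1−2)² + (3.1−2)² + (5.3−2)² + (6.4−2)² + (3−2)² = 66.2.
The Normal likelihood contributes (σ²)^(−n/2) exp(−SS/(2σ²)), so the posterior is Inverse-Gamma(α + n/2, β + SS/2) = Inverse-Gamma(7.5, 38.1).
The mode of Inverse-Gamma(a, b) is b/(a+1) = 38.1/8.5 ≈ 4.4824.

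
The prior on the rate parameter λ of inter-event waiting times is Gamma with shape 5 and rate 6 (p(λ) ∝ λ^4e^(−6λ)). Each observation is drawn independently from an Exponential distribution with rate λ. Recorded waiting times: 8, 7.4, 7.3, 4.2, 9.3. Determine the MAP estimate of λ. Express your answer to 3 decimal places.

λ̂_MAP = 0.213

The Exponential(rate=λ) likelihood is ∝ λ^n e^(−λΣtᵢ). Here n = 5 and Σtᵢ = 8 + 7.4 + 7.3 + 4.2 + 9.3 = 36.2.
Posterior ∝ λ^4e^(−6λ) · λ^5e^(−36.2λ) = λ^9e^(−42.2λ), i.e. Gamma(10, 42.2).
Mode = (a−1)/b = 9/42.2 ≈ 0.213.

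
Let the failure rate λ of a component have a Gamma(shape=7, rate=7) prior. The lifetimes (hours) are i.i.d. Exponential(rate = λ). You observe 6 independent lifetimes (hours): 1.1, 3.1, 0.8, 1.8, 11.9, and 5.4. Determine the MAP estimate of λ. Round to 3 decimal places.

The Exponential(rate=λ) likelihood is ∝ λ^n e^(−λΣtᵢ). Here n = 6 and Σtᵢ = 1.1 + 3.1 + 0.8 + 1.8 + 11.9 + 5.4 = 24.1.
Posterior ∝ λ^6e^(−7λ) · λ^6e^(−24.1λ) = λ^12e^(−31.1λ), i.e. Gamma(13, 31.1).
Mode = (a−1)/b = 12/31.1 ≈ 0.386.

λ̂_MAP = 0.386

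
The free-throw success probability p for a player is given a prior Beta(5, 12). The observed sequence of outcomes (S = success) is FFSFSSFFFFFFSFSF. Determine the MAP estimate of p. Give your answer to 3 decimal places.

Prior: Beta(5, 12).
Data: 5 successes in 16 trials (from the sequence). The binomial likelihood contributes p^5(1−p)^11, so the posterior is Beta(5+5, 12+11) = Beta(10, 23).
For Beta(a, b) with a, b > 1 the mode is (a−1)/(a+b−2) = 9/31 ≈ 0.290.

p̂_MAP = 0.290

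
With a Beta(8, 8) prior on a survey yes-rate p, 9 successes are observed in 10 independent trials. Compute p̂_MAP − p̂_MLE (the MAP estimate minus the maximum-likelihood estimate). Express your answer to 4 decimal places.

MAP − MLE = -0.2333

Posterior is Beta(17, 9); MAP = (17−1)/(26−2) = 16/24 ≈ 0.66667.
MLE ignores the prior: p̂_MLE = k/n = 9/10 ≈ 0.90000.
Difference = 16/24 − 9/10 = -7/30 ≈ -0.2333.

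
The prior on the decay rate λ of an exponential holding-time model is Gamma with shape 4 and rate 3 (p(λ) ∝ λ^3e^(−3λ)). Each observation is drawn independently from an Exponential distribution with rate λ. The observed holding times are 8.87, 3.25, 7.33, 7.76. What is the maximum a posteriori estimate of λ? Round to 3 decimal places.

The Exponential(rate=λ) likelihood is ∝ λ^n e^(−λΣtᵢ). Here n = 4 and Σtᵢ = 8.87 + 3.25 + 7.33 + 7.76 = 27.21.
Posterior ∝ λ^3e^(−3λ) · λ^4e^(−27.21λ) = λ^7e^(−30.21λ), i.e. Gamma(8, 30.21).
Mode = (a−1)/b = 7/30.21 ≈ 0.232.

λ̂_MAP = 0.232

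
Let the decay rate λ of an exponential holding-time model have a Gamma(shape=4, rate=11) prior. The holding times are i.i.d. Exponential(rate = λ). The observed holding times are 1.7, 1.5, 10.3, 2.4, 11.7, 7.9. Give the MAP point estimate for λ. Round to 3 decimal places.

λ̂_MAP = 0.194

The Exponential(rate=λ) likelihood is ∝ λ^n e^(−λΣtᵢ). Here n = 6 and Σtᵢ = 1.7 + 1.5 + 10.3 + 2.4 + 11.7 + 7.9 = 35.5.
Posterior ∝ λ^3e^(−11λ) · λ^6e^(−35.5λ) = λ^9e^(−46.5λ), i.e. Gamma(10, 46.5).
Mode = (a−1)/b = 9/46.5 ≈ 0.194.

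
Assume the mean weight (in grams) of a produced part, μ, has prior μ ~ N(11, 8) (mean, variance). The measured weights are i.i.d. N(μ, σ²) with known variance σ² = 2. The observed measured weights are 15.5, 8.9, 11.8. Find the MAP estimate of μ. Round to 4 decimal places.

μ̂_MAP = 11.9846

n = 3; x̄ = (15.5 + 8.9 + 11.8)/3 = 36.2/3 = 181/15 ≈ 12.0667.
For a Normal prior and Normal likelihood with known variance, the posterior is Normal; its mode equals its mean, the precision-weighted average.
Prior precision 1/σ₀² = 1/8 = 0.125; data precision n/σ² = 3/2 = 1.5.
μ̂ = (0.125·11 + 1.5·(181/15)) / (0.125 + 1.5) = 19.475/1.625 = 779/65 ≈ 11.9846.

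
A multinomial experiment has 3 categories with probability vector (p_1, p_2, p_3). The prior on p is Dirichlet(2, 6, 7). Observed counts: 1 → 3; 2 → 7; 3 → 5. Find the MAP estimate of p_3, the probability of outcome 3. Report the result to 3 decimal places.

MAP estimate: 0.407

The posterior is Dirichlet(αᵢ + nᵢ) = Dirichlet(5, 13, 12).
For a Dirichlet(a₁,…,a_K) with all aᵢ > 1, the mode has j-th component (aⱼ − 1)/(Σaᵢ − K).
Here Σaᵢ = 30 and K = 3, so p_3 = (12 − 1)/(30 − 3) = 11/27 ≈ 0.407.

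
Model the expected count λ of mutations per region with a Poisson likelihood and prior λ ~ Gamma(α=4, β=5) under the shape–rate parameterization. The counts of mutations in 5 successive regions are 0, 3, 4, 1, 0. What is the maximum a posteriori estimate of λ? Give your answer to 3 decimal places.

Σxᵢ = 0+3+4+1+0 = 8, with n = 5.
Posterior ∝ λ^3e^(−5λ) · λ^8e^(−5λ) = λ^11e^(−10λ), i.e. Gamma(shape=12, rate=10).
The mode of a Gamma(a, b) with a ≥ 1 (shape–rate) is (a−1)/b = 11/10 ≈ 1.100.

λ̂_MAP = 1.100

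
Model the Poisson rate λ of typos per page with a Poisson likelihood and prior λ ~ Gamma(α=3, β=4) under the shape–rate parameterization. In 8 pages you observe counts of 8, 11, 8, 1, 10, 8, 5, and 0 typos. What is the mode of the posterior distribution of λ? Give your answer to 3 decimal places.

λ̂_MAP = 4.417

Σxᵢ = 8+11+8+1+10+8+5+0 = 51, with n = 8.
Posterior ∝ λ^2e^(−4λ) · λ^51e^(−8λ) = λ^53e^(−12λ), i.e. Gamma(shape=54, rate=12).
The mode of a Gamma(a, b) with a ≥ 1 (shape–rate) is (a−1)/b = 53/12 ≈ 4.417.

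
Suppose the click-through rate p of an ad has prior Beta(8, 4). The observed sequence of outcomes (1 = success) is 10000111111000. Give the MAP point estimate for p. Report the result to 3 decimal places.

Prior: Beta(8, 4).
Data: 7 successes in 14 trials (from the sequence). The binomial likelihood contributes p^7(1−p)^7, so the posterior is Beta(8+7, 4+7) = Beta(15, 11).
For Beta(a, b) with a, b > 1 the mode is (a−1)/(a+b−2) = 14/24 ≈ 0.583.

p̂_MAP = 0.583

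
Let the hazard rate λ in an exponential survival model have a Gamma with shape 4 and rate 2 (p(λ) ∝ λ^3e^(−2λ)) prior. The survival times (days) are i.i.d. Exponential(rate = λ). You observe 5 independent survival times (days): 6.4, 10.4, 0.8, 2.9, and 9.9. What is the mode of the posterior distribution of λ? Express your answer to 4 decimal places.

λ̂_MAP = 0.2469

The Exponential(rate=λ) likelihood is ∝ λ^n e^(−λΣtᵢ). Here n = 5 and Σtᵢ = 6.4 + 10.4 + 0.8 + 2.9 + 9.9 = 30.4.
Posterior ∝ λ^3e^(−2λ) · λ^5e^(−30.4λ) = λ^8e^(−32.4λ), i.e. Gamma(9, 32.4).
Mode = (a−1)/b = 8/32.4 ≈ 0.2469.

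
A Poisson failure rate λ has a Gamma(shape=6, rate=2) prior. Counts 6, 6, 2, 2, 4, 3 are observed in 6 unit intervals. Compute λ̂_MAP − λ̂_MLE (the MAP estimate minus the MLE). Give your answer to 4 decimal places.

MAP − MLE = -0.3333

Σxᵢ = 23. Posterior is Gamma(29, 8); MAP = (29−1)/8 = 28/8 ≈ 3.50000.
MLE = x̄ = 23/6 ≈ 3.83333.
Difference = 28/8 − 23/6 = -1/3 ≈ -0.3333.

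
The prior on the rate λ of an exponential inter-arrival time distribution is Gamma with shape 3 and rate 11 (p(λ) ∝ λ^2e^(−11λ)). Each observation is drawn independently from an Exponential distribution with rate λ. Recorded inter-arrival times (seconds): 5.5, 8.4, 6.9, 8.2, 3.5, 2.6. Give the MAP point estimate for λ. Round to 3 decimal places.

The Exponential(rate=λ) likelihood is ∝ λ^n e^(−λΣtᵢ). Here n = 6 and Σtᵢ = 5.5 + 8.4 + 6.9 + 8.2 + 3.5 + 2.6 = 35.1.
Posterior ∝ λ^2e^(−11λ) · λ^6e^(−35.1λ) = λ^8e^(−46.1λ), i.e. Gamma(9, 46.1).
Mode = (a−1)/b = 8/46.1 ≈ 0.174.

λ̂_MAP = 0.174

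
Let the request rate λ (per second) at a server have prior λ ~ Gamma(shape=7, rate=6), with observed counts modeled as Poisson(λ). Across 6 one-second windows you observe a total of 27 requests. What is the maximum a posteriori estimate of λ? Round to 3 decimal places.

λ̂_MAP = 2.750

Σxᵢ = 27, n = 6.
Posterior ∝ λ^6e^(−6λ) · λ^27e^(−6λ) = λ^33e^(−12λ), i.e. Gamma(shape=34, rate=12).
The mode of a Gamma(a, b) with a ≥ 1 (shape–rate) is (a−1)/b = 33/12 ≈ 2.750.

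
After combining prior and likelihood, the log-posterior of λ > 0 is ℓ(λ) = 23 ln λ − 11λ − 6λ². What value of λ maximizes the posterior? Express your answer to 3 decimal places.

λ̂_MAP = 1.000

ℓ'(λ) = 23/λ − 11 − 12λ. Setting this to zero and multiplying by λ: 12λ² + 11λ − 23 = 0.
λ = (−11 + √(11² + 4·12·23)) / (2·12) = (−11 + √1225) / 24 = (−11 + 35)/24 = 1.
ℓ''(λ) = −23/λ² − 12 < 0, confirming a maximum.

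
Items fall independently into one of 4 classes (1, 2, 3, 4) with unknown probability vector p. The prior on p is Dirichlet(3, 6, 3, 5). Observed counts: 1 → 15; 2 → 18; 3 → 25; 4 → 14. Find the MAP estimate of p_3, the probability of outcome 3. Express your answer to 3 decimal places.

The posterior is Dirichlet(αᵢ + nᵢ) = Dirichlet(18, 24, 28, 19).
For a Dirichlet(a₁,…,a_K) with all aᵢ > 1, the mode has j-th component (aⱼ − 1)/(Σaᵢ − K).
Here Σaᵢ = 89 and K = 4, so p_3 = (28 − 1)/(89 − 4) = 27/85 ≈ 0.318.

MAP estimate: 0.318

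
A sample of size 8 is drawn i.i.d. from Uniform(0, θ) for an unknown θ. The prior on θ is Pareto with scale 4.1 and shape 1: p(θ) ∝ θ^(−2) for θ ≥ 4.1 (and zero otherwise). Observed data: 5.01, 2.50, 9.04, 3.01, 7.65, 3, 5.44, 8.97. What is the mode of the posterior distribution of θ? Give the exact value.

The Uniform(0, θ) likelihood is θ^(−n) for θ ≥ max(xᵢ), zero otherwise. Here max(xᵢ) = 9.04.
Posterior ∝ θ^(−2) · θ^(−8) = θ^(−10) on θ ≥ max(4.1, 9.04) = 9.04.
This density is strictly decreasing in θ, so the posterior mode lies at the lower boundary of the support.

θ̂_MAP = 9.04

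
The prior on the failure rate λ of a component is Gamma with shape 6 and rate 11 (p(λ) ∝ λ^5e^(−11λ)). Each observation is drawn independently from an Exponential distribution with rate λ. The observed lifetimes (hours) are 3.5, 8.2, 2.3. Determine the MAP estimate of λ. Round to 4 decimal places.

λ̂_MAP = 0.3200

The Exponential(rate=λ) likelihood is ∝ λ^n e^(−λΣtᵢ). Here n = 3 and Σtᵢ = 3.5 + 8.2 + 2.3 = 14.
Posterior ∝ λ^5e^(−11λ) · λ^3e^(−14λ) = λ^8e^(−25λ), i.e. Gamma(9, 25).
Mode = (a−1)/b = 8/25 ≈ 0.3200.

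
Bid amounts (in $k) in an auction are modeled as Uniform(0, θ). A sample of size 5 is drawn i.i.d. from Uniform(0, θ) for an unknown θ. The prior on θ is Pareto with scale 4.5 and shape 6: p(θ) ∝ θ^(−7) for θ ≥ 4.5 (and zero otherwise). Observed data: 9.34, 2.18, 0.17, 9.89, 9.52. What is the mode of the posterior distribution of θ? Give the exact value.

The Uniform(0, θ) likelihood is θ^(−n) for θ ≥ max(xᵢ), zero otherwise. Here max(xᵢ) = 9.89.
Posterior ∝ θ^(−7) · θ^(−5) = θ^(−12) on θ ≥ max(4.5, 9.89) = 9.89.
This density is strictly decreasing in θ, so the posterior mode lies at the lower boundary of the support.

θ̂_MAP = 9.89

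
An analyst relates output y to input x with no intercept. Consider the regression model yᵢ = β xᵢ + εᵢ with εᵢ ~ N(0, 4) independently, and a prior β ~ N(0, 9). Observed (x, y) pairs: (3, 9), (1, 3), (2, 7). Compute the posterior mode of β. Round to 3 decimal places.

log p(β | y) = −Σ(yᵢ − βxᵢ)²/(2·4) − β²/(2·9) + const.
Setting the derivative to zero: Σxᵢ(yᵢ − βxᵢ)/4 − β/9 = 0, so β = Σxᵢyᵢ / (Σxᵢ² + σ²/τ²).
Σxᵢyᵢ = 3·9 + 1·3 + 2·7 = 44; Σxᵢ² = 14; σ²/τ² = 4/9.
β̂_MAP = 44 / (14 + 4/9) = 44/(130/9) = 198/65 ≈ 3.046.

β̂_MAP = 3.046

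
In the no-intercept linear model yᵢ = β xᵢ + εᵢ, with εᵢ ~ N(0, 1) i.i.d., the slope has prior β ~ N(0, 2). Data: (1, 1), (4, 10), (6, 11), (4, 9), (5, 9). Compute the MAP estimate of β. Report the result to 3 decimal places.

β̂_MAP = 1.989

log p(β | y) = −Σ(yᵢ − βxᵢ)²/(2·1) − β²/(2·2) + const.
Setting the derivative to zero: Σxᵢ(yᵢ − βxᵢ)/1 − β/2 = 0, so β = Σxᵢyᵢ / (Σxᵢ² + σ²/τ²).
Σxᵢyᵢ = 1·1 + 4·10 + 6·11 + 4·9 + 5·9 = 188; Σxᵢ² = 94; σ²/τ² = 0.5.
β̂_MAP = 188 / (94 + 0.5) = 188/94.5 ≈ 1.989.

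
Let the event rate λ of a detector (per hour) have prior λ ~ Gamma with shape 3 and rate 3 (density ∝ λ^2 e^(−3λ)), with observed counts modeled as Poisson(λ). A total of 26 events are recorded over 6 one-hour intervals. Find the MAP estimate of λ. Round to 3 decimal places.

Σxᵢ = 26, n = 6.
Posterior ∝ λ^2e^(−3λ) · λ^26e^(−6λ) = λ^28e^(−9λ), i.e. Gamma(shape=29, rate=9).
The mode of a Gamma(a, b) with a ≥ 1 (shape–rate) is (a−1)/b = 28/9 ≈ 3.111.

λ̂_MAP = 3.111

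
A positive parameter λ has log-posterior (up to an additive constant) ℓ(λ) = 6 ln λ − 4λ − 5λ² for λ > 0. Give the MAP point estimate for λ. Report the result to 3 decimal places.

λ̂_MAP = 0.600

ℓ'(λ) = 6/λ − 4 − 10λ. Setting this to zero and multiplying by λ: 10λ² + 4λ − 6 = 0.
λ = (−4 + √(4² + 4·10·6)) / (2·10) = (−4 + √256) / 20 = (−4 + 16)/20 = 3/5.
ℓ''(λ) = −6/λ² − 10 < 0, confirming a maximum.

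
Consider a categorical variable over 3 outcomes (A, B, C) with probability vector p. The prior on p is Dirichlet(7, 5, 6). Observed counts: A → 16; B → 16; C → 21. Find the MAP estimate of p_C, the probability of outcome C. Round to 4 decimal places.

The posterior is Dirichlet(αᵢ + nᵢ) = Dirichlet(23, 21, 27).
For a Dirichlet(a₁,…,a_K) with all aᵢ > 1, the mode has j-th component (aⱼ − 1)/(Σaᵢ − K).
Here Σaᵢ = 71 and K = 3, so p_C = (27 − 1)/(71 − 3) = 26/68 ≈ 0.3824.

MAP estimate of p_C = 0.3824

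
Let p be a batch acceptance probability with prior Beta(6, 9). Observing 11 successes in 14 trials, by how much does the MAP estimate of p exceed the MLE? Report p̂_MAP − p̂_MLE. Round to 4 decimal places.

Posterior is Beta(17, 12); MAP = (17−1)/(29−2) = 16/27 ≈ 0.59259.
MLE ignores the prior: p̂_MLE = k/n = 11/14 ≈ 0.78571.
Difference = 16/27 − 11/14 = -73/378 ≈ -0.1931.

MAP − MLE = -0.1931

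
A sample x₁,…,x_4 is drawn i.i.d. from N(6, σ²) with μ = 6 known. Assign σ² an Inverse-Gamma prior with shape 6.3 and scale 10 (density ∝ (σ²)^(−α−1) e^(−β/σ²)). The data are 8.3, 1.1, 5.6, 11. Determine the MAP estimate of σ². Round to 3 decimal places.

Sum of squared deviations about the known mean: SS = (8.3−6)² + (1.1−6)² + (5.6−6)² + (11−6)² = 54.46.
The Normal likelihood contributes (σ²)^(−n/2) exp(−SS/(2σ²)), so the posterior is Inverse-Gamma(α + n/2, β + SS/2) = Inverse-Gamma(8.3, 37.23).
The mode of Inverse-Gamma(a, b) is b/(a+1) = 37.23/9.3 ≈ 4.003.

σ̂²_MAP = 4.003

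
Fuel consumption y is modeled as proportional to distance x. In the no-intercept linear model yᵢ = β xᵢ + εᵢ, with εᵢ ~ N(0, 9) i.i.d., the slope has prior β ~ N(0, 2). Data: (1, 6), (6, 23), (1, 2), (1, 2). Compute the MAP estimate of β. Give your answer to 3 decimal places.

log p(β | y) = −Σ(yᵢ − βxᵢ)²/(2·9) − β²/(2·2) + const.
Setting the derivative to zero: Σxᵢ(yᵢ − βxᵢ)/9 − β/2 = 0, so β = Σxᵢyᵢ / (Σxᵢ² + σ²/τ²).
Σxᵢyᵢ = 1·6 + 6·23 + 1·2 + 1·2 = 148; Σxᵢ² = 39; σ²/τ² = 4.5.
β̂_MAP = 148 / (39 + 4.5) = 148/43.5 ≈ 3.402.

β̂_MAP = 3.402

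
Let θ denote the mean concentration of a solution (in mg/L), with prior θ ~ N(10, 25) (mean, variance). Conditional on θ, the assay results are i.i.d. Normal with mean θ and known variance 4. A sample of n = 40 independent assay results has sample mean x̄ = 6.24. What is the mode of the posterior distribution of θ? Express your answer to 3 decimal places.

n = 40, x̄ = 6.24.
For a Normal prior and Normal likelihood with known variance, the posterior is Normal; its mode equals its mean, the precision-weighted average.
Prior precision 1/σ₀² = 1/25 = 0.04; data precision n/σ² = 40/4 = 10.
θ̂ = (0.04·10 + 10·6.24) / (0.04 + 10) = 62.8/10.04 = 1570/251 ≈ 6.255.

θ̂_MAP = 6.255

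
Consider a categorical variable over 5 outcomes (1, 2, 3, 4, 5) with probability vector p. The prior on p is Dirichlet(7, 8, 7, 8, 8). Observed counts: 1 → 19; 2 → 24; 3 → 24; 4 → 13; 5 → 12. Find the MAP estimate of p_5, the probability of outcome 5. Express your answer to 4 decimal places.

MAP estimate: 0.1520

The posterior is Dirichlet(αᵢ + nᵢ) = Dirichlet(26, 32, 31, 21, 20).
For a Dirichlet(a₁,…,a_K) with all aᵢ > 1, the mode has j-th component (aⱼ − 1)/(Σaᵢ − K).
Here Σaᵢ = 130 and K = 5, so p_5 = (20 − 1)/(130 − 5) = 19/125 ≈ 0.1520.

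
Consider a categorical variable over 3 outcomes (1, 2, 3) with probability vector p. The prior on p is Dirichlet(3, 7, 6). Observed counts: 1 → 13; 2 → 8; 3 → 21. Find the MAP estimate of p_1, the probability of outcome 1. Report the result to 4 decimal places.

MAP estimate: 0.2727

The posterior is Dirichlet(αᵢ + nᵢ) = Dirichlet(16, 15, 27).
For a Dirichlet(a₁,…,a_K) with all aᵢ > 1, the mode has j-th component (aⱼ − 1)/(Σaᵢ − K).
Here Σaᵢ = 58 and K = 3, so p_1 = (16 − 1)/(58 − 3) = 15/55 ≈ 0.2727.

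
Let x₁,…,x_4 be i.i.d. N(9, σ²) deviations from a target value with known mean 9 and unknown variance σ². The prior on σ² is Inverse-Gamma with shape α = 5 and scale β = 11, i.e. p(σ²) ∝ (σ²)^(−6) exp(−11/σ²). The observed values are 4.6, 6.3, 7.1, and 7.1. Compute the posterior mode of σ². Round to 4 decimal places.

σ̂²_MAP = 3.4919

Sum of squared deviations about the known mean: SS = (4.6−9)² + (6.3−9)² + (7.1−9)² + (7.1−9)² = 33.87.
The Normal likelihood contributes (σ²)^(−n/2) exp(−SS/(2σ²)), so the posterior is Inverse-Gamma(α + n/2, β + SS/2) = Inverse-Gamma(7, 27.935).
The mode of Inverse-Gamma(a, b) is b/(a+1) = 27.935/8 ≈ 3.4919.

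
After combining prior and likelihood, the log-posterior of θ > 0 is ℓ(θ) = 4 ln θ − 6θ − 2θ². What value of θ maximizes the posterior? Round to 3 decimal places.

ℓ'(θ) = 4/θ − 6 − 4θ. Setting this to zero and multiplying by θ: 4θ² + 6θ − 4 = 0.
θ = (−6 + √(6² + 4·4·4)) / (2·4) = (−6 + √100) / 8 = (−6 + 10)/8 = 1/2.
ℓ''(θ) = −4/θ² − 4 < 0, confirming a maximum.

θ̂_MAP = 0.500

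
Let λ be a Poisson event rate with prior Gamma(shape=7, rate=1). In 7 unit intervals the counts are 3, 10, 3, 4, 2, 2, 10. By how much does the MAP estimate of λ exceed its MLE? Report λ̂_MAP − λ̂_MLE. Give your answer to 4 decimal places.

Σxᵢ = 34. Posterior is Gamma(41, 8); MAP = (41−1)/8 = 40/8 ≈ 5.00000.
MLE = x̄ = 34/7 ≈ 4.85714.
Difference = 40/8 − 34/7 = 1/7 ≈ 0.1429.

MAP − MLE = 0.1429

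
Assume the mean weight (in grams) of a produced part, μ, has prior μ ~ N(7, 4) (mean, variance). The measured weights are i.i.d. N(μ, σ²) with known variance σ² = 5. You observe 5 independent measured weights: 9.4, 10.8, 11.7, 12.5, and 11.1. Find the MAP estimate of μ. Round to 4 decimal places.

n = 5; x̄ = (9.4 + 10.8 + 11.7 + 12.5 + 11.1)/5 = 55.5/5 = 11.1.
For a Normal prior and Normal likelihood with known variance, the posterior is Normal; its mode equals its mean, the precision-weighted average.
Prior precision 1/σ₀² = 1/4 = 0.25; data precision n/σ² = 5/5 = 1.
μ̂ = (0.25·7 + 1·11.1) / (0.25 + 1) = 12.85/1.25 = 10.2800.

μ̂_MAP = 10.2800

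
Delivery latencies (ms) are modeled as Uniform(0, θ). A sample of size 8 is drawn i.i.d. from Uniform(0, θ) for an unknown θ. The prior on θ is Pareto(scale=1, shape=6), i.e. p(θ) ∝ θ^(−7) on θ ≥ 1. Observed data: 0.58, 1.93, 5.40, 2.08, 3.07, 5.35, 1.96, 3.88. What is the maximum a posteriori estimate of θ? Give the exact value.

θ̂_MAP = 5.40

The Uniform(0, θ) likelihood is θ^(−n) for θ ≥ max(xᵢ), zero otherwise. Here max(xᵢ) = 5.40.
Posterior ∝ θ^(−7) · θ^(−8) = θ^(−15) on θ ≥ max(1, 5.40) = 5.40.
This density is strictly decreasing in θ, so the posterior mode lies at the lower boundary of the support.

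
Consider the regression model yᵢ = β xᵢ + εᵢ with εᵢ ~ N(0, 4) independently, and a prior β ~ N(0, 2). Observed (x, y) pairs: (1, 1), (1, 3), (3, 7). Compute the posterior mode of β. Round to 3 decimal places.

β̂_MAP = 1.923

log p(β | y) = −Σ(yᵢ − βxᵢ)²/(2·4) − β²/(2·2) + const.
Setting the derivative to zero: Σxᵢ(yᵢ − βxᵢ)/4 − β/2 = 0, so β = Σxᵢyᵢ / (Σxᵢ² + σ²/τ²).
Σxᵢyᵢ = 1·1 + 1·3 + 3·7 = 25; Σxᵢ² = 11; σ²/τ² = 2.
β̂_MAP = 25 / (11 + 2) = 25/13 ≈ 1.923.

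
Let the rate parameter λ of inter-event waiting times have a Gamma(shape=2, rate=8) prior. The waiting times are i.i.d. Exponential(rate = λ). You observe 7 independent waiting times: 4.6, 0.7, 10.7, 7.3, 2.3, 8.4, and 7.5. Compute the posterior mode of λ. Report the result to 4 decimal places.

The Exponential(rate=λ) likelihood is ∝ λ^n e^(−λΣtᵢ). Here n = 7 and Σtᵢ = 4.6 + 0.7 + 10.7 + 7.3 + 2.3 + 8.4 + 7.5 = 41.5.
Posterior ∝ λe^(−8λ) · λ^7e^(−41.5λ) = λ^8e^(−49.5λ), i.e. Gamma(9, 49.5).
Mode = (a−1)/b = 8/49.5 ≈ 0.1616.

λ̂_MAP = 0.1616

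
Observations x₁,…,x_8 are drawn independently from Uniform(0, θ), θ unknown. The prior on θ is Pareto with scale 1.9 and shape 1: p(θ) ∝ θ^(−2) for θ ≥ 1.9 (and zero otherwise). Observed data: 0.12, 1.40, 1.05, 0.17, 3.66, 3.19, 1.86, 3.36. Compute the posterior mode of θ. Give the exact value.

θ̂_MAP = 3.66

The Uniform(0, θ) likelihood is θ^(−n) for θ ≥ max(xᵢ), zero otherwise. Here max(xᵢ) = 3.66.
Posterior ∝ θ^(−2) · θ^(−8) = θ^(−10) on θ ≥ max(1.9, 3.66) = 3.66.
This density is strictly decreasing in θ, so the posterior mode lies at the lower boundary of the support.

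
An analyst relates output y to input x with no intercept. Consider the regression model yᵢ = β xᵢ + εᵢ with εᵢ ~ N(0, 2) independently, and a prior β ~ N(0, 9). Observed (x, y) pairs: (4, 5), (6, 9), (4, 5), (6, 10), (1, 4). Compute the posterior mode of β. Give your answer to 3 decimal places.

log p(β | y) = −Σ(yᵢ − βxᵢ)²/(2·2) − β²/(2·9) + const.
Setting the derivative to zero: Σxᵢ(yᵢ − βxᵢ)/2 − β/9 = 0, so β = Σxᵢyᵢ / (Σxᵢ² + σ²/τ²).
Σxᵢyᵢ = 4·5 + 6·9 + 4·5 + 6·10 + 1·4 = 158; Σxᵢ² = 105; σ²/τ² = 2/9.
β̂_MAP = 158 / (105 + 2/9) = 158/(947/9) = 1422/947 ≈ 1.502.

β̂_MAP = 1.502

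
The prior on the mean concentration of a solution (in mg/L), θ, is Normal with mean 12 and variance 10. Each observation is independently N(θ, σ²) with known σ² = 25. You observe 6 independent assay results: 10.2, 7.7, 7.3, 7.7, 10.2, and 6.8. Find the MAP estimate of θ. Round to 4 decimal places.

θ̂_MAP = 9.4000

n = 6; x̄ = (10.2 + 7.7 + 7.3 + 7.7 + 10.2 + 6.8)/6 = 49.9/6 = 499/60 ≈ 8.3167.
For a Normal prior and Normal likelihood with known variance, the posterior is Normal; its mode equals its mean, the precision-weighted average.
Prior precision 1/σ₀² = 1/10 = 0.1; data precision n/σ² = 6/25 = 0.24.
θ̂ = (0.1·12 + 0.24·(499/60)) / (0.1 + 0.24) = 3.196/0.34 = 9.4000.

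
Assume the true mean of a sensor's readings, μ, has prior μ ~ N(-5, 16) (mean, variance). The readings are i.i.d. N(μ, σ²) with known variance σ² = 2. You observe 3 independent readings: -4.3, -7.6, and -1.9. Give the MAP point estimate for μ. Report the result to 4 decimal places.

n = 3; x̄ = ((-4.3) + (-7.6) + (-1.9))/3 = -13.8/3 = -4.6.
For a Normal prior and Normal likelihood with known variance, the posterior is Normal; its mode equals its mean, the precision-weighted average.
Prior precision 1/σ₀² = 1/16 = 0.0625; data precision n/σ² = 3/2 = 1.5.
μ̂ = (0.0625·(-5) + 1.5·(-4.6)) / (0.0625 + 1.5) = (-7.2125)/1.5625 = -4.6160.

μ̂_MAP = -4.6160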